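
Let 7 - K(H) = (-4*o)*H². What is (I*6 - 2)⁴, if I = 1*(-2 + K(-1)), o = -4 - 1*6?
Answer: 2019963136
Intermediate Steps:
o = -10 (o = -4 - 6 = -10)
K(H) = 7 - 40*H² (K(H) = 7 - (-4*(-10))*H² = 7 - 40*H²)
I = -35 (I = 1*(-2 + (7 - 40*(-1)²)) = 1*(-2 + (7 - 40*1)) = 1*(-2 + (7 - 40)) = 1*(-2 - 33) = 1*(-35) = -35)
(I*6 - 2)⁴ = (-35*6 - 2)⁴ = (-210 - 2)⁴ = (-212)⁴ = 2019963136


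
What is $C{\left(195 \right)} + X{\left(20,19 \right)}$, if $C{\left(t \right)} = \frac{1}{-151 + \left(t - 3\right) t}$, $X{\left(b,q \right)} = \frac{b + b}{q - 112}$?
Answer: $- \frac{1491467}{3467877} \approx -0.43008$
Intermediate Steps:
$X{\left(b,q \right)} = \frac{2 b}{-112 + q}$
$C{\left(t \right)} = \frac{1}{-151 + t \left(-3 + t\right)}$ ($C{\left(t \right)} = \frac{1}{-151 + \left(-3 + t\right) t} = \frac{1}{-151 + t \left(-3 + t\right)}$)
$C{\left(195 \right)} + X{\left(20,19 \right)} = \frac{1}{-151 + 195^{2} - 585} + 2 \cdot 20 \frac{1}{-112 + 19} = \frac{1}{-151 + 38025 - 585} + 2 \cdot 20 \frac{1}{-93} = \frac{1}{37289} + 2 \cdot 20 \left(- \frac{1}{93}\right) = \frac{1}{37289} - \frac{40}{93} = - \frac{1491467}{3467877}$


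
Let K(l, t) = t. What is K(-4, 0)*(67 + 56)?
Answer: 0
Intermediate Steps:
K(-4, 0)*(67 + 56) = 0*(67 + 56) = 0*123 = 0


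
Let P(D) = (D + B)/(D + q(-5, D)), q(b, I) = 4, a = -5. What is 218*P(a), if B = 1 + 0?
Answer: 872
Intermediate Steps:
B = 1
P(D) = (1 + D)/(4 + D) (P(D) = (D + 1)/(D + 4) = (1 + D)/(4 + D))
218*P(a) = 218*((1 - 5)/(4 - 5)) = 218*(-4/(-1)) = 218*(-1*(-4)) = 218*4 = 872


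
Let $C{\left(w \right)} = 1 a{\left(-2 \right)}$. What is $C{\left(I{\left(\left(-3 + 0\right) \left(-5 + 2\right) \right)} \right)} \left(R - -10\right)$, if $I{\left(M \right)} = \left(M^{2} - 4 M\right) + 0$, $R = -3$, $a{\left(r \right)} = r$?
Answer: $-14$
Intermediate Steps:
$I{\left(M \right)} = M^{2} - 4 M$
$C{\left(w \right)} = -2$ ($C{\left(w \right)} = 1 \left(-2\right) = -2$)
$C{\left(I{\left(\left(-3 + 0\right) \left(-5 + 2\right) \right)} \right)} \left(R - -10\right) = - 2 \left(-3 - -10\right) = - 2 \left(-3 + 10\right) = \left(-2\right) 7 = -14$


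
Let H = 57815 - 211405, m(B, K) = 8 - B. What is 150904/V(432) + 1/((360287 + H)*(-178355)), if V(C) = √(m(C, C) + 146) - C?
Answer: -1201638861240985291/3445112554444185 - 75452*I*√278/93451 ≈ -348.8 - 13.462*I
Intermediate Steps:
H = -153590
V(C) = √(154 - C) - C (V(C) = √((8 - C) + 146) - C = √(154 - C) - C)
150904/V(432) + 1/((360287 + H)*(-178355)) = 150904/(√(154 - 1*432) - 1*432) + 1/((360287 - 153590)*(-178355)) = 150904/(√(154 - 432) - 432) - 1/178355/206697 = 150904/(√(-278) - 432) + (1/206697)*(-1/178355) = 150904/(I*√278 - 432) - 1/36865443435 = 150904/(-432 + I*√278) - 1/36865443435 = -1/36865443435 + 150904/(-432 + I*√278)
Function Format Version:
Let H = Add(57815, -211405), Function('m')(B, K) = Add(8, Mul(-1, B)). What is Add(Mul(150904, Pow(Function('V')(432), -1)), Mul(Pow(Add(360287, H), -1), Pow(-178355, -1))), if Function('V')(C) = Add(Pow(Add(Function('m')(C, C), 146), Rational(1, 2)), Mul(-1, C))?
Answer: Add(Rational(-1201638861240985291, 3445112554444185), Mul(Rational(-75452, 93451), I, Pow(278, Rational(1, 2)))) ≈ Add(-348.80, Mul(-13.462, I))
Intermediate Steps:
H = -153590
Function('V')(C) = Add(Pow(Add(154, Mul(-1, C)), Rational(1, 2)), Mul(-1, C)) (Function('V')(C) = Add(Pow(Add(Add(8, Mul(-1, C)), 146), Rational(1, 2)), Mul(-1, C)) = Add(Pow(Add(154, Mul(-1, C)), Rational(1, 2)), Mul(-1, C)))
Add(Mul(150904, Pow(Function('V')(432), -1)), Mul(Pow(Add(360287, H), -1), Pow(-178355, -1))) = Add(Mul(150904, Pow(Add(Pow(Add(154, Mul(-1, 432)), Rational(1, 2)), Mul(-1, 432)), -1)), Mul(Pow(Add(360287, -153590), -1), Pow(-178355, -1))) = Add(Mul(150904, Pow(Add(Pow(Add(154, -432), Rational(1, 2)), -432), -1)), Mul(Pow(206697, -1), Rational(-1, 178355))) = Add(Mul(150904, Pow(Add(Pow(-278, Rational(1, 2)), -432), -1)), Mul(Rational(1, 206697), Rational(-1, 178355))) = Add(Mul(150904, Pow(Add(Mul(I, Pow(278, Rational(1, 2))), -432), -1)), Rational(-1, 36865443435)) = Add(Mul(150904, Pow(Add(-432, Mul(I, Pow(278, Rational(1, 2)))), -1)), Rational(-1, 36865443435)) = Add(Rational(-1, 36865443435), Mul(150904, Pow(Add(-432, Mul(I, Pow(278, Rational(1, 2)))), -1)))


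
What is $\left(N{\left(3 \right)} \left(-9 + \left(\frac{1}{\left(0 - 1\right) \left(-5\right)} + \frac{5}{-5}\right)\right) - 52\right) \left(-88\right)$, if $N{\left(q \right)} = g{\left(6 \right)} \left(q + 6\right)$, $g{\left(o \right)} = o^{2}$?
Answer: $\frac{1419968}{5} \approx 2.8399 \cdot 10^{5}$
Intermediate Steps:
$N{\left(q \right)} = 216 + 36 q$ ($N{\left(q \right)} = 6^{2} \left(q + 6\right) = 36 \left(6 + q\right) = 216 + 36 q$)
$\left(N{\left(3 \right)} \left(-9 + \left(\frac{1}{\left(0 - 1\right) \left(-5\right)} + \frac{5}{-5}\right)\right) - 52\right) \left(-88\right) = \left(\left(216 + 36 \cdot 3\right) \left(-9 + \left(\frac{1}{\left(0 - 1\right) \left(-5\right)} + \frac{5}{-5}\right)\right) - 52\right) \left(-88\right) = \left(\left(216 + 108\right) \left(-9 + \left(\frac{1}{-1} \left(- \frac{1}{5}\right) + 5 \left(- \frac{1}{5}\right)\right)\right) - 52\right) \left(-88\right) = \left(324 \left(-9 - \frac{4}{5}\right) - 52\right) \left(-88\right) = \left(324 \left(- \frac{49}{5}\right) - 52\right) \left(-88\right) = \left(- \frac{15876}{5} - 52\right) \left(-88\right) = \left(- \frac{16136}{5}\right) \left(-88\right) = \frac{1419968}{5}$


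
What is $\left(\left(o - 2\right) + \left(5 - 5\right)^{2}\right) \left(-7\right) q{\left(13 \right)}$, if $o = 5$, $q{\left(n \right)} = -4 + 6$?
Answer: $-42$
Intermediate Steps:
$q{\left(n \right)} = 2$
$\left(\left(o - 2\right) + \left(5 - 5\right)^{2}\right) \left(-7\right) q{\left(13 \right)} = \left(\left(5 - 2\right) + \left(5 - 5\right)^{2}\right) \left(-7\right) 2 = \left(\left(5 - 2\right) + 0^{2}\right) \left(-7\right) 2 = \left(3 + 0\right) \left(-7\right) 2 = 3 \left(-7\right) 2 = \left(-21\right) 2 = -42$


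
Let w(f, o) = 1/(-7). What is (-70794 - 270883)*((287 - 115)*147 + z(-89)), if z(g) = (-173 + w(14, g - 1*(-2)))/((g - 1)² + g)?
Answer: -69206659559016/8011 ≈ -8.6390e+9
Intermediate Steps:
w(f, o) = -⅐
z(g) = -1212/(7*(g + (-1 + g)²)) (z(g) = (-173 - ⅐)/((g - 1)² + g) = -1212/(7*((-1 + g)² + g)) = -1212/(7*(g + (-1 + g)²)))
(-70794 - 270883)*((287 - 115)*147 + z(-89)) = (-70794 - 270883)*((287 - 115)*147 - 1212/(7*(-89) + 7*(-1 - 89)²)) = -341677*(172*147 - 1212/(-623 + 7*(-90)²)) = -341677*(25284 - 1212/(-623 + 7*8100)) = -341677*(25284 - 1212/(-623 + 56700)) = -341677*(25284 - 1212/56077) = -341677*1417849656/56077 = -69206659559016/8011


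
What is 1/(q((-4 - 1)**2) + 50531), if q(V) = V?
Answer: 1/50556 ≈ 1.9780e-5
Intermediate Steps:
1/(q((-4 - 1)**2) + 50531) = 1/((-4 - 1)**2 + 50531) = 1/((-5)**2 + 50531) = 1/(25 + 50531) = 1/50556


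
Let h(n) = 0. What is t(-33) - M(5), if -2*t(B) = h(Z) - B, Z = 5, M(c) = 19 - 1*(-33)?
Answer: -137/2 ≈ -68.500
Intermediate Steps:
M(c) = 52 (M(c) = 19 + 33 = 52)
t(B) = B/2 (t(B) = -(0 - B)/2 = -(-1)*B/2 = B/2)
t(-33) - M(5) = (½)*(-33) - 1*52 = -33/2 - 52 = -137/2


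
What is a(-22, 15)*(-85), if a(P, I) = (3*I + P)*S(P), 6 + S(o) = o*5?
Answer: 226780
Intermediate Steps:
S(o) = -6 + 5*o (S(o) = -6 + o*5 = -6 + 5*o)
a(P, I) = (-6 + 5*P)*(P + 3*I) (a(P, I) = (3*I + P)*(-6 + 5*P) = (P + 3*I)*(-6 + 5*P) = (-6 + 5*P)*(P + 3*I))
a(-22, 15)*(-85) = ((-6 + 5*(-22))*(-22 + 3*15))*(-85) = ((-6 - 110)*(-22 + 45))*(-85) = -116*23*(-85) = -2668*(-85) = 226780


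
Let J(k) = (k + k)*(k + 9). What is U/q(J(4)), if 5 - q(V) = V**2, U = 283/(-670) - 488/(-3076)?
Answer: 135887/5570151530 ≈ 2.4396e-5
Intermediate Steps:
J(k) = 2*k*(9 + k) (J(k) = (2*k)*(9 + k) = 2*k*(9 + k))
U = -135887/515230 (U = 283*(-1/670) - 488*(-1/3076) = -283/670 + 122/769 = -135887/515230 ≈ -0.26374)
q(V) = 5 - V**2
U/q(J(4)) = -135887/(515230*(5 - (2*4*(9 + 4))**2)) = -135887/(515230*(5 - (2*4*13)**2)) = -135887/(515230*(5 - 1*104**2)) = -135887/(515230*(5 - 1*10816)) = -135887/(515230*(5 - 10816)) = -135887/515230/(-10811) = -135887/515230*(-1/10811) = 135887/5570151530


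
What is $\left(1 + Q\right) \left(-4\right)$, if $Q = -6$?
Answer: $20$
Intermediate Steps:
$\left(1 + Q\right) \left(-4\right) = \left(1 - 6\right) \left(-4\right) = \left(-5\right) \left(-4\right) = 20$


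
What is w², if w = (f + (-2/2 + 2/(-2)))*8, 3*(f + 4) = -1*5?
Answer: 33856/9 ≈ 3761.8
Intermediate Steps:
f = -17/3 (f = -4 + (-1*5)/3 = -4 + (⅓)*(-5) = -4 - 5/3 = -17/3 ≈ -5.6667)
w = -184/3 (w = (-17/3 + (-2/2 + 2/(-2)))*8 = (-17/3 + (-2*½ + 2*(-½)))*8 = (-17/3 + (-1 - 1))*8 = (-17/3 - 2)*8 = -23/3*8 = -184/3 ≈ -61.333)
w² = (-184/3)² = 33856/9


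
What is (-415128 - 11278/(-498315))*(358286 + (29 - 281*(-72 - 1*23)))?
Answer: -15928980078230084/99663 ≈ -1.5983e+11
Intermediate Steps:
(-415128 - 11278/(-498315))*(358286 + (29 - 281*(-72 - 1*23))) = (-415128 - 11278*(-1/498315))*(358286 + (29 - 281*(-72 - 23))) = (-415128 + 11278/498315)*(358286 + (29 - 281*(-95))) = -206864498042*(358286 + (29 + 26695))/498315 = -206864498042*(358286 + 26724)/498315 = -206864498042/498315*385010 = -15928980078230084/99663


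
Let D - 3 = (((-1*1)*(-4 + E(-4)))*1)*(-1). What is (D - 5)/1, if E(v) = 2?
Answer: -4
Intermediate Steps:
D = 1 (D = 3 + (((-1*1)*(-4 + 2))*1)*(-1) = 3 + (-1*(-2)*1)*(-1) = 3 + (2*1)*(-1) = 3 + 2*(-1) = 3 - 2 = 1)
(D - 5)/1 = (1 - 5)/1 = -4*1 = -4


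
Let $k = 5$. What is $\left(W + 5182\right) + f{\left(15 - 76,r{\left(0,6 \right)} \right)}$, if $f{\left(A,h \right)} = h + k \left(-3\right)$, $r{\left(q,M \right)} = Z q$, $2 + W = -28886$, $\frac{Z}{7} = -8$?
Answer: $-23721$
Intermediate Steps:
$Z = -56$ ($Z = 7 \left(-8\right) = -56$)
$W = -28888$ ($W = -2 - 28886 = -28888$)
$r{\left(q,M \right)} = - 56 q$
$f{\left(A,h \right)} = -15 + h$ ($f{\left(A,h \right)} = h + 5 \left(-3\right) = h - 15 = -15 + h$)
$\left(W + 5182\right) + f{\left(15 - 76,r{\left(0,6 \right)} \right)} = \left(-28888 + 5182\right) - 15 = -23706 + \left(-15 + 0\right) = -23706 - 15 = -23721$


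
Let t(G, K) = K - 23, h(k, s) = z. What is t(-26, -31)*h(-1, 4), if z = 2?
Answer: -108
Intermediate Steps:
h(k, s) = 2
t(G, K) = -23 + K
t(-26, -31)*h(-1, 4) = (-23 - 31)*2 = -54*2 = -108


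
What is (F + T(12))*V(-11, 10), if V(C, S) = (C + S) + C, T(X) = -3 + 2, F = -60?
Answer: 732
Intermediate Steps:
T(X) = -1
V(C, S) = S + 2*C
(F + T(12))*V(-11, 10) = (-60 - 1)*(10 + 2*(-11)) = -61*(10 - 22) = -61*(-12) = 732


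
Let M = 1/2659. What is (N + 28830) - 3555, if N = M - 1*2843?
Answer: 59646689/2659 ≈ 22432.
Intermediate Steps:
M = 1/2659 ≈ 0.00037608
N = -7559536/2659 (N = 1/2659 - 1*2843 = 1/2659 - 2843 = -7559536/2659 ≈ -2843.0)
(N + 28830) - 3555 = (-7559536/2659 + 28830) - 3555 = 69099434/2659 - 3555 = 59646689/2659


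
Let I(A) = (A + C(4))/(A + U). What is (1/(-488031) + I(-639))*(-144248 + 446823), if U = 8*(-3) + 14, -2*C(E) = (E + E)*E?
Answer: 96721020414200/316732119 ≈ 3.0537e+5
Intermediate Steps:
C(E) = -E² (C(E) = -(E + E)*E/2 = -2*E*E/2 = -E²)
U = -10 (U = -24 + 14 = -10)
I(A) = (-16 + A)/(-10 + A) (I(A) = (A - 1*4²)/(A - 10) = (A - 1*16)/(-10 + A) = (A - 16)/(-10 + A) = (-16 + A)/(-10 + A))
(1/(-488031) + I(-639))*(-144248 + 446823) = (1/(-488031) + (-16 - 639)/(-10 - 639))*(-144248 + 446823) = (-1/488031 - 655/(-649))*302575 = (-1/488031 - 1/649*(-655))*302575 = (-1/488031 + 655/649)*302575 = (319659656/316732119)*302575 = 96721020414200/316732119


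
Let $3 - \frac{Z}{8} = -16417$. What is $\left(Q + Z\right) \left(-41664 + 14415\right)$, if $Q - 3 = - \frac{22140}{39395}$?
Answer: $- \frac{28202841680601}{7879} \approx -3.5795 \cdot 10^{9}$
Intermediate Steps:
$Q = \frac{19209}{7879}$ ($Q = 3 - \frac{22140}{39395} = 3 - \frac{4428}{7879} = \frac{19209}{7879} \approx 2.438$)
$Z = 131360$ ($Z = 24 - -131336 = 24 + 131336 = 131360$)
$\left(Q + Z\right) \left(-41664 + 14415\right) = \left(\frac{19209}{7879} + 131360\right) \left(-41664 + 14415\right) = \frac{1035004649}{7879} \left(-27249\right) = - \frac{28202841680601}{7879}$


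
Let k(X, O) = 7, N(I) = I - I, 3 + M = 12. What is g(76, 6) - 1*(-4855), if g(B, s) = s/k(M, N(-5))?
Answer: 33991/7 ≈ 4855.9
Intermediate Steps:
M = 9 (M = -3 + 12 = 9)
N(I) = 0
g(B, s) = s/7
g(76, 6) - 1*(-4855) = (⅐)*6 - 1*(-4855) = 6/7 + 4855 = 33991/7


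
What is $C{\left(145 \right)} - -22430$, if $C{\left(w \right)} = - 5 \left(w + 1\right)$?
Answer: $21700$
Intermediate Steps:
$C{\left(w \right)} = -5 - 5 w$ ($C{\left(w \right)} = - 5 \left(1 + w\right) = -5 - 5 w$)
$C{\left(145 \right)} - -22430 = \left(-5 - 725\right) - -22430 = \left(-5 - 725\right) + 22430 = -730 + 22430 = 21700$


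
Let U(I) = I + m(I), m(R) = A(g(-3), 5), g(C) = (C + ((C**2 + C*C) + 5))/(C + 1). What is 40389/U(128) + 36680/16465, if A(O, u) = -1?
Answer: 133932649/418211 ≈ 320.25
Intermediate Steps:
g(C) = (5 + C + 2*C**2)/(1 + C) (g(C) = (C + ((C**2 + C**2) + 5))/(1 + C) = (C + (2*C**2 + 5))/(1 + C) = (C + (5 + 2*C**2))/(1 + C) = (5 + C + 2*C**2)/(1 + C))
m(R) = -1
U(I) = -1 + I (U(I) = I - 1 = -1 + I)
40389/U(128) + 36680/16465 = 40389/(-1 + 128) + 36680/16465 = 40389/127 + 36680*(1/16465) = 40389*(1/127) + 7336/3293 = 40389/127 + 7336/3293 = 133932649/418211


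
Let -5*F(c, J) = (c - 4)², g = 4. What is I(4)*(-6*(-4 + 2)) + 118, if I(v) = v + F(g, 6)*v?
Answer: 166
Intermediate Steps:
F(c, J) = -(-4 + c)²/5 (F(c, J) = -(c - 4)²/5 = -(-4 + c)²/5)
I(v) = v (I(v) = v + (-(-4 + 4)²/5)*v = v + (-⅕*0²)*v = v + (-⅕*0)*v = v + 0*v = v + 0 = v)
I(4)*(-6*(-4 + 2)) + 118 = 4*(-6*(-4 + 2)) + 118 = 4*(-6*(-2)) + 118 = 4*12 + 118 = 48 + 118 = 166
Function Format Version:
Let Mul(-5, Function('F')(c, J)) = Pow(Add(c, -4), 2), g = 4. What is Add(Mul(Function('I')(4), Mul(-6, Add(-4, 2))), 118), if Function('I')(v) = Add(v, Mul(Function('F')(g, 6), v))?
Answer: 166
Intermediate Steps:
Function('F')(c, J) = Mul(Rational(-1, 5), Pow(Add(-4, c), 2)) (Function('F')(c, J) = Mul(Rational(-1, 5), Pow(Add(c, -4), 2)) = Mul(Rational(-1, 5), Pow(Add(-4, c), 2)))
Function('I')(v) = v (Function('I')(v) = Add(v, Mul(Mul(Rational(-1, 5), Pow(Add(-4, 4), 2)), v)) = Add(v, Mul(Mul(Rational(-1, 5), Pow(0, 2)), v)) = Add(v, Mul(Mul(Rational(-1, 5), 0), v)) = Add(v, Mul(0, v)) = Add(v, 0) = v)
Add(Mul(Function('I')(4), Mul(-6, Add(-4, 2))), 118) = Add(Mul(4, Mul(-6, Add(-4, 2))), 118) = Add(Mul(4, Mul(-6, -2)), 118) = Add(Mul(4, 12), 118) = Add(48, 118) = 166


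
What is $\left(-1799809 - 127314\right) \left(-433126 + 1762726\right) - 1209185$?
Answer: $-2562303949985$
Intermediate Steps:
$\left(-1799809 - 127314\right) \left(-433126 + 1762726\right) - 1209185 = \left(-1799809 + \left(-212259 + 84945\right)\right) 1329600 - 1209185 = \left(-1799809 - 127314\right) 1329600 - 1209185 = \left(-1927123\right) 1329600 - 1209185 = -2562302740800 - 1209185 = -2562303949985$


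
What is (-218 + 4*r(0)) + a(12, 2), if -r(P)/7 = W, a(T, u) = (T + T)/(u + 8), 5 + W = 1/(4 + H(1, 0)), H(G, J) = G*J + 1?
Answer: -406/5 ≈ -81.200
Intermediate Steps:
H(G, J) = 1 + G*J
W = -24/5 (W = -5 + 1/(4 + (1 + 1*0)) = -5 + 1/(4 + (1 + 0)) = -5 + 1/(4 + 1) = -5 + 1/5 = -24/5 ≈ -4.8000)
a(T, u) = 2*T/(8 + u) (a(T, u) = (2*T)/(8 + u) = 2*T/(8 + u))
r(P) = 168/5 (r(P) = -7*(-24/5) = 168/5)
(-218 + 4*r(0)) + a(12, 2) = (-218 + 4*(168/5)) + 2*12/(8 + 2) = (-218 + 672/5) + 2*12/10 = -418/5 + 2*12*(1/10) = -418/5 + 12/5 = -406/5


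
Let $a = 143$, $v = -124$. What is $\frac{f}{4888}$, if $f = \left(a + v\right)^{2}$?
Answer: $\frac{361}{4888} \approx 0.073854$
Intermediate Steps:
$f = 361$ ($f = \left(143 - 124\right)^{2} = 19^{2} = 361$)
$\frac{f}{4888} = \frac{361}{4888}$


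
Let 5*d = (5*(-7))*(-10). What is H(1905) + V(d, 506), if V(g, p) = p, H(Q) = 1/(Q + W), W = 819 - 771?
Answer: 988219/1953 ≈ 506.00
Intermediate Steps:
d = 70 (d = ((5*(-7))*(-10))/5 = (-35*(-10))/5 = (⅕)*350 = 70)
W = 48
H(Q) = 1/(48 + Q) (H(Q) = 1/(Q + 48) = 1/(48 + Q))
H(1905) + V(d, 506) = 1/(48 + 1905) + 506 = 1/1953 + 506 = 988219/1953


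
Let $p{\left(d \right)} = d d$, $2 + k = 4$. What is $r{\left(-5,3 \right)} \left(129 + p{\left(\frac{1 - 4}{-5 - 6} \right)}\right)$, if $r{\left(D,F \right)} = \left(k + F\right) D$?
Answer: $- \frac{390450}{121} \approx -3226.9$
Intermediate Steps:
$k = 2$ ($k = -2 + 4 = 2$)
$p{\left(d \right)} = d^{2}$
$r{\left(D,F \right)} = D \left(2 + F\right)$ ($r{\left(D,F \right)} = \left(2 + F\right) D = D \left(2 + F\right)$)
$r{\left(-5,3 \right)} \left(129 + p{\left(\frac{1 - 4}{-5 - 6} \right)}\right) = - 5 \left(2 + 3\right) \left(129 + \left(\frac{1 - 4}{-5 - 6}\right)^{2}\right) = \left(-5\right) 5 \left(129 + \left(- \frac{3}{-11}\right)^{2}\right) = - 25 \left(129 + \left(\left(-3\right) \left(- \frac{1}{11}\right)\right)^{2}\right) = - 25 \left(129 + \left(\frac{3}{11}\right)^{2}\right) = - 25 \left(129 + \frac{9}{121}\right) = \left(-25\right) \frac{15618}{121} = - \frac{390450}{121}$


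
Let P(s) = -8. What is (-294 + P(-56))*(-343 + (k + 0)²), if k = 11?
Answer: 67044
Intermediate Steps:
(-294 + P(-56))*(-343 + (k + 0)²) = (-294 - 8)*(-343 + (11 + 0)²) = -302*(-343 + 11²) = -302*(-343 + 121) = -302*(-222) = 67044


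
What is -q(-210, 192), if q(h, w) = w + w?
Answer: -384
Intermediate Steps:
q(h, w) = 2*w
-q(-210, 192) = -2*192 = -1*384 = -384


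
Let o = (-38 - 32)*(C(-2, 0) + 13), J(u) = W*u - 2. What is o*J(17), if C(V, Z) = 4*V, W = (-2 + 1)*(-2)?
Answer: -11200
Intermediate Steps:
W = 2 (W = -1*(-2) = 2)
J(u) = -2 + 2*u (J(u) = 2*u - 2 = -2 + 2*u)
o = -350 (o = (-38 - 32)*(4*(-2) + 13) = -70*(-8 + 13) = -70*5 = -350)
o*J(17) = -350*(-2 + 2*17) = -350*(-2 + 34) = -350*32 = -11200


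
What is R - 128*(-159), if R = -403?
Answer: 19949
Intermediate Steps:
R - 128*(-159) = -403 - 128*(-159) = -403 + 20352 = 19949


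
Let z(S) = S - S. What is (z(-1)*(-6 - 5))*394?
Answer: 0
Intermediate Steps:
z(S) = 0
(z(-1)*(-6 - 5))*394 = (0*(-6 - 5))*394 = (0*(-11))*394 = 0*394 = 0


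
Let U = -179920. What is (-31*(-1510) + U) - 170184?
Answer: -303294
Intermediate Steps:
(-31*(-1510) + U) - 170184 = (-31*(-1510) - 179920) - 170184 = (46810 - 179920) - 170184 = -133110 - 170184 = -303294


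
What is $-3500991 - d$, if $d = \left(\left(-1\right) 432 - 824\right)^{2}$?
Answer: $-5078527$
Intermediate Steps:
$d = 1577536$ ($d = \left(-432 - 824\right)^{2} = \left(-1256\right)^{2} = 1577536$)
$-3500991 - d = -3500991 - 1577536 = -5078527$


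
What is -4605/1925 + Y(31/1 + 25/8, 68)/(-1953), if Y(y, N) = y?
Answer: -690229/286440 ≈ -2.4097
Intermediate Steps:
-4605/1925 + Y(31/1 + 25/8, 68)/(-1953) = -4605/1925 + (31/1 + 25/8)/(-1953) = -4605*1/1925 + (31*1 + 25*(⅛))*(-1/1953) = -921/385 + (31 + 25/8)*(-1/1953) = -921/385 + (273/8)*(-1/1953) = -921/385 - 13/744 = -690229/286440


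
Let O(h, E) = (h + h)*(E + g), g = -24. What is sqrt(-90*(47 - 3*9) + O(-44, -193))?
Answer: 4*sqrt(1081) ≈ 131.51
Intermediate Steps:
O(h, E) = 2*h*(-24 + E) (O(h, E) = (h + h)*(E - 24) = (2*h)*(-24 + E) = 2*h*(-24 + E))
sqrt(-90*(47 - 3*9) + O(-44, -193)) = sqrt(-90*(47 - 3*9) + 2*(-44)*(-24 - 193)) = sqrt(-90*(47 - 27) + 2*(-44)*(-217)) = sqrt(-90*20 + 19096) = sqrt(-1800 + 19096) = sqrt(17296) = 4*sqrt(1081)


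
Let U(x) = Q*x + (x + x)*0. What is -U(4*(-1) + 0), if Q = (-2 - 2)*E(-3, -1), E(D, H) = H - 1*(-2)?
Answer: -16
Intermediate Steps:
E(D, H) = 2 + H (E(D, H) = H + 2 = 2 + H)
Q = -4 (Q = (-2 - 2)*(2 - 1) = -4*1 = -4)
U(x) = -4*x (U(x) = -4*x + (x + x)*0 = -4*x + (2*x)*0 = -4*x + 0 = -4*x)
-U(4*(-1) + 0) = -(-4)*(4*(-1) + 0) = -(-4)*(-4 + 0) = -(-4)*(-4) = -1*16 = -16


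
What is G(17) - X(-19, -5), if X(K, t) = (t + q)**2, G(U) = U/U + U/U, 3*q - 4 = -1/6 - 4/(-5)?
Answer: -80521/8100 ≈ -9.9409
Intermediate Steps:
q = 139/90 (q = 4/3 + (-1/6 - 4/(-5))/3 = 4/3 + (-1*1/6 - 4*(-1/5))/3 = 4/3 + (-1/6 + 4/5)/3 = 4/3 + (1/3)*(19/30) = 4/3 + 19/90 = 139/90 ≈ 1.5444)
G(U) = 2 (G(U) = 1 + 1 = 2)
X(K, t) = (139/90 + t)**2 (X(K, t) = (t + 139/90)**2 = (139/90 + t)**2)
G(17) - X(-19, -5) = 2 - (139 + 90*(-5))**2/8100 = 2 - (139 - 450)**2/8100 = 2 - (-311)**2/8100 = 2 - 96721/8100 = -80521/8100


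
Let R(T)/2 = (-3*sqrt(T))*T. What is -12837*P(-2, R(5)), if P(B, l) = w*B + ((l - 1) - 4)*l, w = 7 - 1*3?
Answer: -57663804 - 1925550*sqrt(5) ≈ -6.1969e+7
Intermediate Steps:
R(T) = -6*T**(3/2) (R(T) = 2*((-3*sqrt(T))*T) = 2*(-3*T**(3/2)) = -6*T**(3/2))
w = 4 (w = 7 - 3 = 4)
P(B, l) = 4*B + l*(-5 + l) (P(B, l) = 4*B + ((l - 1) - 4)*l = 4*B + ((-1 + l) - 4)*l = 4*B + (-5 + l)*l = 4*B + l*(-5 + l))
-12837*P(-2, R(5)) = -12837*((-30*sqrt(5))**2 - (-30)*5**(3/2) + 4*(-2)) = -12837*((-30*sqrt(5))**2 - (-30)*5*sqrt(5) - 8) = -12837*((-30*sqrt(5))**2 - (-150)*sqrt(5) - 8) = -12837*(4500 + 150*sqrt(5) - 8) = -12837*(4492 + 150*sqrt(5)) = -57663804 - 1925550*sqrt(5)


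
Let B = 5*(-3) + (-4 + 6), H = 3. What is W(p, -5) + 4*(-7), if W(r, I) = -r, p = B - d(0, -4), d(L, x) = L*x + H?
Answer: -12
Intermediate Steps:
B = -13 (B = -15 + 2 = -13)
d(L, x) = 3 + L*x (d(L, x) = L*x + 3 = 3 + L*x)
p = -16 (p = -13 - (3 + 0*(-4)) = -13 - (3 + 0) = -13 - 1*3 = -13 - 3 = -16)
W(p, -5) + 4*(-7) = -1*(-16) + 4*(-7) = 16 - 28 = -12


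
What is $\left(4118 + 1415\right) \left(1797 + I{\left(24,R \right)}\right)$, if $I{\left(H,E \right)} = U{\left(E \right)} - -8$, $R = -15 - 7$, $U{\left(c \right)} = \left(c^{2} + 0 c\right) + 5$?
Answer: $12692702$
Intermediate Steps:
$U{\left(c \right)} = 5 + c^{2}$ ($U{\left(c \right)} = \left(c^{2} + 0\right) + 5 = c^{2} + 5 = 5 + c^{2}$)
$R = -22$
$I{\left(H,E \right)} = 13 + E^{2}$ ($I{\left(H,E \right)} = \left(5 + E^{2}\right) - -8 = \left(5 + E^{2}\right) + 8 = 13 + E^{2}$)
$\left(4118 + 1415\right) \left(1797 + I{\left(24,R \right)}\right) = \left(4118 + 1415\right) \left(1797 + \left(13 + \left(-22\right)^{2}\right)\right) = 5533 \left(1797 + \left(13 + 484\right)\right) = 5533 \left(1797 + 497\right) = 5533 \cdot 2294 = 12692702$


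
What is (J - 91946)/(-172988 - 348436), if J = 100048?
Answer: -4051/260712 ≈ -0.015538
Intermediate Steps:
(J - 91946)/(-172988 - 348436) = (100048 - 91946)/(-172988 - 348436) = 8102/(-521424) = 8102*(-1/521424) = -4051/260712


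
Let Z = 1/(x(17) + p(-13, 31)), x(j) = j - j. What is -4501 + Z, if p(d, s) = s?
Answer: -139530/31 ≈ -4501.0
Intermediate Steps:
x(j) = 0
Z = 1/31 (Z = 1/(0 + 31) = 1/31 ≈ 0.032258)
-4501 + Z = -4501 + 1/31 = -139530/31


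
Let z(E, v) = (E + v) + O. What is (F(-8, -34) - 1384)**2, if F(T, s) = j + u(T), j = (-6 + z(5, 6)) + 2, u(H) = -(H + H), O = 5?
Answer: 1838736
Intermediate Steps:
z(E, v) = 5 + E + v (z(E, v) = (E + v) + 5 = 5 + E + v)
u(H) = -2*H
j = 12 (j = (-6 + (5 + 5 + 6)) + 2 = (-6 + 16) + 2 = 10 + 2 = 12)
F(T, s) = 12 - 2*T
(F(-8, -34) - 1384)**2 = ((12 - 2*(-8)) - 1384)**2 = ((12 + 16) - 1384)**2 = (28 - 1384)**2 = (-1356)**2 = 1838736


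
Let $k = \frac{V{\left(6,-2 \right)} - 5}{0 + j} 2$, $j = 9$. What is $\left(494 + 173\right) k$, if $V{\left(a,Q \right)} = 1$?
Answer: $- \frac{5336}{9} \approx -592.89$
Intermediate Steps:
$k = - \frac{8}{9}$ ($k = \frac{1 - 5}{0 + 9} \cdot 2 = - \frac{4}{9} \cdot 2 = \left(-4\right) \frac{1}{9} \cdot 2 = \left(- \frac{4}{9}\right) 2 = - \frac{8}{9} \approx -0.88889$)
$\left(494 + 173\right) k = \left(494 + 173\right) \left(- \frac{8}{9}\right) = 667 \left(- \frac{8}{9}\right) = - \frac{5336}{9}$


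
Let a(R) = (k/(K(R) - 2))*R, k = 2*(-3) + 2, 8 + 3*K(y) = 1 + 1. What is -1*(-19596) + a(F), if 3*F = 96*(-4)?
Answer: 19468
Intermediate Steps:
K(y) = -2 (K(y) = -8/3 + (1 + 1)/3 = -8/3 + (⅓)*2 = -8/3 + ⅔ = -2)
F = -128 (F = (96*(-4))/3 = (⅓)*(-384) = -128)
k = -4 (k = -6 + 2 = -4)
a(R) = R (a(R) = (-4/(-2 - 2))*R = (-4/(-4))*R = (-4*(-¼))*R = 1*R = R)
-1*(-19596) + a(F) = -1*(-19596) - 128 = 19596 - 128 = 19468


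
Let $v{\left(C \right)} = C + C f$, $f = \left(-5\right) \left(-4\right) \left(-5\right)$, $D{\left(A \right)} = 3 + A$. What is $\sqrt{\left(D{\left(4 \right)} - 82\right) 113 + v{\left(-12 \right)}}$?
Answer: $i \sqrt{7287} \approx 85.364 i$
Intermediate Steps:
$f = -100$ ($f = 20 \left(-5\right) = -100$)
$v{\left(C \right)} = - 99 C$ ($v{\left(C \right)} = C + C \left(-100\right) = C - 100 C = - 99 C$)
$\sqrt{\left(D{\left(4 \right)} - 82\right) 113 + v{\left(-12 \right)}} = \sqrt{\left(\left(3 + 4\right) - 82\right) 113 - -1188} = \sqrt{\left(7 - 82\right) 113 + 1188} = \sqrt{\left(-75\right) 113 + 1188} = \sqrt{-8475 + 1188} = \sqrt{-7287} = i \sqrt{7287}$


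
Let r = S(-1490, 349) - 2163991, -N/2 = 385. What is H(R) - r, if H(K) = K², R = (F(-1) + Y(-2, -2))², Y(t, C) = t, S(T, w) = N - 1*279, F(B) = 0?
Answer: 2165056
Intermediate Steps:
N = -770 (N = -2*385 = -770)
S(T, w) = -1049 (S(T, w) = -770 - 1*279 = -770 - 279 = -1049)
r = -2165040 (r = -1049 - 2163991 = -2165040)
R = 4 (R = (0 - 2)² = (-2)² = 4)
H(R) - r = 4² - 1*(-2165040) = 16 + 2165040 = 2165056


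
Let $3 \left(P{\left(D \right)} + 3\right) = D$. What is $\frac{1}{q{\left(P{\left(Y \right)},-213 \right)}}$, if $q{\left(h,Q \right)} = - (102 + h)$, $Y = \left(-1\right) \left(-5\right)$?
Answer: $- \frac{3}{302} \approx -0.0099338$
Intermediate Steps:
$Y = 5$
$P{\left(D \right)} = -3 + \frac{D}{3}$
$q{\left(h,Q \right)} = -102 - h$
$\frac{1}{q{\left(P{\left(Y \right)},-213 \right)}} = \frac{1}{-102 - \left(-3 + \frac{1}{3} \cdot 5\right)} = \frac{1}{-102 - \left(-3 + \frac{5}{3}\right)} = \frac{1}{-102 - - \frac{4}{3}} = \frac{1}{-102 + \frac{4}{3}} = \frac{1}{- \frac{302}{3}} = - \frac{3}{302}$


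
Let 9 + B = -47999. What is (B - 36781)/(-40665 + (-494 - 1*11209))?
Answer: 28263/17456 ≈ 1.6191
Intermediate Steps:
B = -48008 (B = -9 - 47999 = -48008)
(B - 36781)/(-40665 + (-494 - 1*11209)) = (-48008 - 36781)/(-40665 + (-494 - 1*11209)) = -84789/(-40665 + (-494 - 11209)) = -84789/(-40665 - 11703) = -84789/(-52368) = -84789*(-1/52368) = 28263/17456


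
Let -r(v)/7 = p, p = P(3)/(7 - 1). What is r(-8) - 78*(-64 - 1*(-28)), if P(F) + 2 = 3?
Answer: 16841/6 ≈ 2806.8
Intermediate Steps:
P(F) = 1 (P(F) = -2 + 3 = 1)
p = ⅙ (p = 1/(7 - 1) = 1/6 = 1*(⅙) = ⅙ ≈ 0.16667)
r(v) = -7/6 (r(v) = -7*⅙ = -7/6)
r(-8) - 78*(-64 - 1*(-28)) = -7/6 - 78*(-64 - 1*(-28)) = -7/6 - 78*(-64 + 28) = -7/6 - 78*(-36) = -7/6 + 2808 = 16841/6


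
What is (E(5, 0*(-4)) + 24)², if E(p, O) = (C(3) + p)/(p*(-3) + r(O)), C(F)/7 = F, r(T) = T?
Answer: 111556/225 ≈ 495.80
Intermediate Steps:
C(F) = 7*F
E(p, O) = (21 + p)/(O - 3*p) (E(p, O) = (7*3 + p)/(p*(-3) + O) = (21 + p)/(-3*p + O) = (21 + p)/(O - 3*p))
(E(5, 0*(-4)) + 24)² = ((21 + 5)/(0*(-4) - 3*5) + 24)² = (26/(0 - 15) + 24)² = (26/(-15) + 24)² = (-1/15*26 + 24)² = (-26/15 + 24)² = (334/15)² = 111556/225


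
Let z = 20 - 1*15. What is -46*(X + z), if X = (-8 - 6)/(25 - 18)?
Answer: -138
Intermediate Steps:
X = -2 (X = -14/7 = -14*⅐ = -2)
z = 5 (z = 20 - 15 = 5)
-46*(X + z) = -46*(-2 + 5) = -46*3 = -138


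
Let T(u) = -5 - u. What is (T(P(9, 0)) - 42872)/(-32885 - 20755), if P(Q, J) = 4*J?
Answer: 42877/53640 ≈ 0.79935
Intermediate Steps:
(T(P(9, 0)) - 42872)/(-32885 - 20755) = ((-5 - 4*0) - 42872)/(-32885 - 20755) = ((-5 - 1*0) - 42872)/(-53640) = ((-5 + 0) - 42872)*(-1/53640) = (-5 - 42872)*(-1/53640) = -42877*(-1/53640) = 42877/53640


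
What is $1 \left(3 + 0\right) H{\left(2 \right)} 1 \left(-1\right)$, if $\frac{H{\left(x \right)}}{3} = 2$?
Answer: $-18$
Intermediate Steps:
$H{\left(x \right)} = 6$ ($H{\left(x \right)} = 3 \cdot 2 = 6$)
$1 \left(3 + 0\right) H{\left(2 \right)} 1 \left(-1\right) = 1 \left(3 + 0\right) 6 \cdot 1 \left(-1\right) = 1 \cdot 3 \cdot 6 \left(-1\right) = 3 \cdot 6 \left(-1\right) = 18 \left(-1\right) = -18$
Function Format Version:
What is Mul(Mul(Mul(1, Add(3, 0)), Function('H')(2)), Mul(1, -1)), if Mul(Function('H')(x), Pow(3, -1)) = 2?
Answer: -18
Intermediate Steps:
Function('H')(x) = 6 (Function('H')(x) = Mul(3, 2) = 6)
Mul(Mul(Mul(1, Add(3, 0)), Function('H')(2)), Mul(1, -1)) = Mul(Mul(Mul(1, Add(3, 0)), 6), Mul(1, -1)) = Mul(Mul(Mul(1, 3), 6), -1) = Mul(Mul(3, 6), -1) = Mul(18, -1) = -18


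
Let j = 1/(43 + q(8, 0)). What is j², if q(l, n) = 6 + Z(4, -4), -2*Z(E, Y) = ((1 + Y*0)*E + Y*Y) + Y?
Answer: 1/1681 ≈ 0.00059488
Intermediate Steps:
Z(E, Y) = -E/2 - Y/2 - Y²/2 (Z(E, Y) = -(((1 + Y*0)*E + Y*Y) + Y)/2 = -(((1 + 0)*E + Y²) + Y)/2 = -((1*E + Y²) + Y)/2 = -((E + Y²) + Y)/2 = -(E + Y + Y²)/2 = -E/2 - Y/2 - Y²/2)
q(l, n) = -2 (q(l, n) = 6 + (-½*4 - ½*(-4) - ½*(-4)²) = 6 + (-2 + 2 - ½*16) = 6 + (-2 + 2 - 8) = 6 - 8 = -2)
j = 1/41 (j = 1/(43 - 2) = 1/41 ≈ 0.024390)
j² = (1/41)² = 1/1681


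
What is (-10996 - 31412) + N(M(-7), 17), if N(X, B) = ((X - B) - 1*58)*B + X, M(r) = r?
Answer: -43809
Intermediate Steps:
N(X, B) = X + B*(-58 + X - B) (N(X, B) = ((X - B) - 58)*B + X = (-58 + X - B)*B + X = B*(-58 + X - B) + X = X + B*(-58 + X - B))
(-10996 - 31412) + N(M(-7), 17) = (-10996 - 31412) + (-7 - 1*17² - 58*17 + 17*(-7)) = -42408 + (-7 - 1*289 - 986 - 119) = -42408 + (-7 - 289 - 986 - 119) = -42408 - 1401 = -43809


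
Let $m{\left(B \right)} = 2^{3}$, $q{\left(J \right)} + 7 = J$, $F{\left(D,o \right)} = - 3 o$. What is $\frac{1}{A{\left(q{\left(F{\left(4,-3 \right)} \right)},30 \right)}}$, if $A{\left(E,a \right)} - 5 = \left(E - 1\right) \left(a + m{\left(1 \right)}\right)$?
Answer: $\frac{1}{43} \approx 0.023256$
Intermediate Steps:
$q{\left(J \right)} = -7 + J$
$m{\left(B \right)} = 8$
$A{\left(E,a \right)} = 5 + \left(-1 + E\right) \left(8 + a\right)$ ($A{\left(E,a \right)} = 5 + \left(E - 1\right) \left(a + 8\right) = 5 + \left(-1 + E\right) \left(8 + a\right)$)
$\frac{1}{A{\left(q{\left(F{\left(4,-3 \right)} \right)},30 \right)}} = \frac{1}{-3 - 30 + 8 \left(-7 - -9\right) + \left(-7 - -9\right) 30} = \frac{1}{-3 - 30 + 8 \left(-7 + 9\right) + \left(-7 + 9\right) 30} = \frac{1}{-3 - 30 + 8 \cdot 2 + 2 \cdot 30} = \frac{1}{-3 - 30 + 16 + 60} = \frac{1}{43}$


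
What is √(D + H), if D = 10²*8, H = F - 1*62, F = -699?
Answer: √39 ≈ 6.2450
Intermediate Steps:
H = -761 (H = -699 - 1*62 = -699 - 62 = -761)
D = 800 (D = 100*8 = 800)
√(D + H) = √(800 - 761) = √39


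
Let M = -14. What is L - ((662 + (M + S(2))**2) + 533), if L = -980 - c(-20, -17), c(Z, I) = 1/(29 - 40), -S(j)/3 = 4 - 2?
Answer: -28324/11 ≈ -2574.9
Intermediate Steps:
S(j) = -6 (S(j) = -3*(4 - 2) = -3*2 = -6)
c(Z, I) = -1/11 (c(Z, I) = 1/(-11) = -1/11)
L = -10779/11 (L = -980 - 1*(-1/11) = -980 + 1/11 = -10779/11 ≈ -979.91)
L - ((662 + (M + S(2))**2) + 533) = -10779/11 - ((662 + (-14 - 6)**2) + 533) = -10779/11 - ((662 + (-20)**2) + 533) = -10779/11 - ((662 + 400) + 533) = -10779/11 - (1062 + 533) = -10779/11 - 1*1595 = -10779/11 - 1595 = -28324/11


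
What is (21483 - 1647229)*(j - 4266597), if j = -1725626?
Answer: 9741832573358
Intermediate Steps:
(21483 - 1647229)*(j - 4266597) = (21483 - 1647229)*(-1725626 - 4266597) = -1625746*(-5992223) = 9741832573358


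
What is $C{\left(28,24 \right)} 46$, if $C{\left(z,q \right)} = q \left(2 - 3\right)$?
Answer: $-1104$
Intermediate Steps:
$C{\left(z,q \right)} = - q$ ($C{\left(z,q \right)} = q \left(-1\right) = - q$)
$C{\left(28,24 \right)} 46 = \left(-1\right) 24 \cdot 46 = \left(-24\right) 46 = -1104$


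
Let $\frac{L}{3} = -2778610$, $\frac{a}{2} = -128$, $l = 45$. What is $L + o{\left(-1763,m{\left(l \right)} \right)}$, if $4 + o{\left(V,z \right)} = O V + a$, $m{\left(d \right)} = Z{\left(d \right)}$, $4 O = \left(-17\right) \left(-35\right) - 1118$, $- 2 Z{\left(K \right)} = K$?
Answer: $- \frac{32422311}{4} \approx -8.1056 \cdot 10^{6}$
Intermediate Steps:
$a = -256$ ($a = 2 \left(-128\right) = -256$)
$Z{\left(K \right)} = - \frac{K}{2}$
$O = - \frac{523}{4}$ ($O = \frac{\left(-17\right) \left(-35\right) - 1118}{4} = \frac{595 - 1118}{4} = \frac{1}{4} \left(-523\right) = - \frac{523}{4} \approx -130.75$)
$m{\left(d \right)} = - \frac{d}{2}$
$o{\left(V,z \right)} = -260 - \frac{523 V}{4}$ ($o{\left(V,z \right)} = -4 - \left(256 + \frac{523 V}{4}\right) = -260 - \frac{523 V}{4}$)
$L = -8335830$ ($L = 3 \left(-2778610\right) = -8335830$)
$L + o{\left(-1763,m{\left(l \right)} \right)} = -8335830 - - \frac{921009}{4} = -8335830 + \left(-260 + \frac{922049}{4}\right) = -8335830 + \frac{921009}{4} = - \frac{32422311}{4}$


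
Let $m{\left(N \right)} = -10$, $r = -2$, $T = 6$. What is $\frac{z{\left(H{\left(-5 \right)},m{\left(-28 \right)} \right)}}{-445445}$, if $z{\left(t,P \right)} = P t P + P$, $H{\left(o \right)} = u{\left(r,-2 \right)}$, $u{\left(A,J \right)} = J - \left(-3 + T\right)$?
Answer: $\frac{102}{89089} \approx 0.0011449$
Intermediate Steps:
$u{\left(A,J \right)} = -3 + J$ ($u{\left(A,J \right)} = J + \left(3 - 6\right) = J - 3 = -3 + J$)
$H{\left(o \right)} = -5$ ($H{\left(o \right)} = -3 - 2 = -5$)
$z{\left(t,P \right)} = P + t P^{2}$ ($z{\left(t,P \right)} = t P^{2} + P = P + t P^{2}$)
$\frac{z{\left(H{\left(-5 \right)},m{\left(-28 \right)} \right)}}{-445445} = \frac{\left(-10\right) \left(1 - -50\right)}{-445445} = - 10 \left(1 + 50\right) \left(- \frac{1}{445445}\right) = \left(-10\right) 51 \left(- \frac{1}{445445}\right) = \left(-510\right) \left(- \frac{1}{445445}\right) = \frac{102}{89089}$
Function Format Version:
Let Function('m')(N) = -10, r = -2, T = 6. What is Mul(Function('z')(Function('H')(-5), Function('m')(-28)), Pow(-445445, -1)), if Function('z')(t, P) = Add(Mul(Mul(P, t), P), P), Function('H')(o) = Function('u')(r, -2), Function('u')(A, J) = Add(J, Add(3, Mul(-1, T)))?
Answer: Rational(102, 89089) ≈ 0.0011449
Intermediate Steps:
Function('u')(A, J) = Add(-3, J) (Function('u')(A, J) = Add(J, Add(3, Mul(-1, 6))) = Add(J, Add(3, -6)) = Add(J, -3) = Add(-3, J))
Function('H')(o) = -5 (Function('H')(o) = Add(-3, -2) = -5)
Function('z')(t, P) = Add(P, Mul(t, Pow(P, 2))) (Function('z')(t, P) = Add(Mul(t, Pow(P, 2)), P) = Add(P, Mul(t, Pow(P, 2))))
Mul(Function('z')(Function('H')(-5), Function('m')(-28)), Pow(-445445, -1)) = Mul(Mul(-10, Add(1, Mul(-10, -5))), Pow(-445445, -1)) = Mul(Mul(-10, Add(1, 50)), Rational(-1, 445445)) = Mul(Mul(-10, 51), Rational(-1, 445445)) = Mul(-510, Rational(-1, 445445)) = Rational(102, 89089)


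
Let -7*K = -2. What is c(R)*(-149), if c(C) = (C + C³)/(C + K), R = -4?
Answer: -35462/13 ≈ -2727.8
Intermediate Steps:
K = 2/7 (K = -⅐*(-2) = 2/7 ≈ 0.28571)
c(C) = (C + C³)/(2/7 + C) (c(C) = (C + C³)/(C + 2/7) = (C + C³)/(2/7 + C))
c(R)*(-149) = (7*(-4)*(1 + (-4)²)/(2 + 7*(-4)))*(-149) = (7*(-4)*(1 + 16)/(2 - 28))*(-149) = (7*(-4)*17/(-26))*(-149) = (7*(-4)*(-1/26)*17)*(-149) = (238/13)*(-149) = -35462/13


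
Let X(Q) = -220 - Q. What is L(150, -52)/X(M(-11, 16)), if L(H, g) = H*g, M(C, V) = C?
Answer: 7800/209 ≈ 37.321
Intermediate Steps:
L(150, -52)/X(M(-11, 16)) = (150*(-52))/(-220 - 1*(-11)) = -7800/(-220 + 11) = -7800/(-209) = -7800*(-1/209) = 7800/209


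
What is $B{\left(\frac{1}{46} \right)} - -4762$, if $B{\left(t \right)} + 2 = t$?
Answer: $\frac{218961}{46} \approx 4760.0$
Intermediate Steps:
$B{\left(t \right)} = -2 + t$
$B{\left(\frac{1}{46} \right)} - -4762 = \left(-2 + \frac{1}{46}\right) - -4762 = \left(-2 + \frac{1}{46}\right) + 4762 = - \frac{91}{46} + 4762 = \frac{218961}{46}$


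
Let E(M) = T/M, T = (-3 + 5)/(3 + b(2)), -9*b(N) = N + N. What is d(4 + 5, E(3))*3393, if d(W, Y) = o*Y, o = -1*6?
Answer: -122148/23 ≈ -5310.8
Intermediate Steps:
b(N) = -2*N/9 (b(N) = -(N + N)/9 = -2*N/9)
T = 18/23 (T = (-3 + 5)/(3 - 2/9*2) = 2/(3 - 4/9) = 2/(23/9) = 2*(9/23) = 18/23 ≈ 0.78261)
o = -6
E(M) = 18/(23*M)
d(W, Y) = -6*Y
d(4 + 5, E(3))*3393 = -108/(23*3)*3393 = -6*6/23*3393 = -36/23*3393 = -122148/23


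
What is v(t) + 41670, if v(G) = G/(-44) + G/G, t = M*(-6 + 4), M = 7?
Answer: 916769/22 ≈ 41671.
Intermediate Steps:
t = -14 (t = 7*(-6 + 4) = 7*(-2) = -14)
v(G) = 1 - G/44 (v(G) = G*(-1/44) + 1 = -G/44 + 1 = 1 - G/44)
v(t) + 41670 = (1 - 1/44*(-14)) + 41670 = (1 + 7/22) + 41670 = 29/22 + 41670 = 916769/22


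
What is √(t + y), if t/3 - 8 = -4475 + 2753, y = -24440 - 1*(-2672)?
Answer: 3*I*√2990 ≈ 164.04*I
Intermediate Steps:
y = -21768 (y = -24440 + 2672 = -21768)
t = -5142 (t = 24 + 3*(-4475 + 2753) = 24 + 3*(-1722) = 24 - 5166 = -5142)
√(t + y) = √(-5142 - 21768) = √(-26910) = 3*I*√2990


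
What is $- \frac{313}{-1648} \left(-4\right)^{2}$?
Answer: $\frac{313}{103} \approx 3.0388$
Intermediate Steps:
$- \frac{313}{-1648} \left(-4\right)^{2} = \left(-313\right) \left(- \frac{1}{1648}\right) 16 = \frac{313}{1648} \cdot 16 = \frac{313}{103}$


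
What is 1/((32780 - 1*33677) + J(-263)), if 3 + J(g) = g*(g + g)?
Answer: 1/137438 ≈ 7.2760e-6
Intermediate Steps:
J(g) = -3 + 2*g**2 (J(g) = -3 + g*(g + g) = -3 + g*(2*g) = -3 + 2*g**2)
1/((32780 - 1*33677) + J(-263)) = 1/((32780 - 1*33677) + (-3 + 2*(-263)**2)) = 1/((32780 - 33677) + (-3 + 2*69169)) = 1/(-897 + (-3 + 138338)) = 1/(-897 + 138335) = 1/137438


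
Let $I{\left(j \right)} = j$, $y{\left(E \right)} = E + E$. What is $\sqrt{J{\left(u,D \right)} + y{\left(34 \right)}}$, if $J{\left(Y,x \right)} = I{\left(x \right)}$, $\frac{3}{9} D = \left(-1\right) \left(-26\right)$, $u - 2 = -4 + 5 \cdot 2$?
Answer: $\sqrt{146} \approx 12.083$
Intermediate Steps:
$y{\left(E \right)} = 2 E$
$u = 8$ ($u = 2 + \left(-4 + 5 \cdot 2\right) = 2 + \left(-4 + 10\right) = 2 + 6 = 8$)
$D = 78$ ($D = 3 \left(\left(-1\right) \left(-26\right)\right) = 3 \cdot 26 = 78$)
$J{\left(Y,x \right)} = x$
$\sqrt{J{\left(u,D \right)} + y{\left(34 \right)}} = \sqrt{78 + 2 \cdot 34} = \sqrt{78 + 68} = \sqrt{146}$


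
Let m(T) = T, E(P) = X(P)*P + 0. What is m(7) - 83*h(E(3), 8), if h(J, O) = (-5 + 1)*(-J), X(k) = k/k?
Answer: -989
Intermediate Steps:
X(k) = 1
E(P) = P (E(P) = 1*P + 0 = P + 0 = P)
h(J, O) = 4*J (h(J, O) = -(-4)*J = 4*J)
m(7) - 83*h(E(3), 8) = 7 - 332*3 = 7 - 83*12 = 7 - 996 = -989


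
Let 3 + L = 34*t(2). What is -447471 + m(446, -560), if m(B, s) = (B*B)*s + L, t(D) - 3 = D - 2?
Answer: -111840332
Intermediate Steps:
t(D) = 1 + D (t(D) = 3 + (D - 2) = 3 + (-2 + D) = 1 + D)
L = 99 (L = -3 + 34*(1 + 2) = -3 + 34*3 = -3 + 102 = 99)
m(B, s) = 99 + s*B² (m(B, s) = (B*B)*s + 99 = B²*s + 99 = s*B² + 99 = 99 + s*B²)
-447471 + m(446, -560) = -447471 + (99 - 560*446²) = -447471 + (99 - 560*198916) = -447471 + (99 - 111392960) = -447471 - 111392861 = -111840332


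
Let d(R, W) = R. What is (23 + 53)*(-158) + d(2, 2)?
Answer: -12006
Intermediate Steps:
(23 + 53)*(-158) + d(2, 2) = (23 + 53)*(-158) + 2 = 76*(-158) + 2 = -12008 + 2 = -12006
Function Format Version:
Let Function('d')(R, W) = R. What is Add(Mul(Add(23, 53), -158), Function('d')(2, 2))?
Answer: -12006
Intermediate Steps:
Add(Mul(Add(23, 53), -158), Function('d')(2, 2)) = Add(Mul(Add(23, 53), -158), 2) = Add(Mul(76, -158), 2) = Add(-12008, 2) = -12006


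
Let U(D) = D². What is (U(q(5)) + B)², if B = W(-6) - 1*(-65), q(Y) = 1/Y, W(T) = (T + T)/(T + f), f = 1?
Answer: 2842596/625 ≈ 4548.2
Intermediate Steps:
W(T) = 2*T/(1 + T) (W(T) = (T + T)/(T + 1) = (2*T)/(1 + T) = 2*T/(1 + T))
B = 337/5 (B = 2*(-6)/(1 - 6) - 1*(-65) = 2*(-6)/(-5) + 65 = 2*(-6)*(-⅕) + 65 = 12/5 + 65 = 337/5 ≈ 67.400)
(U(q(5)) + B)² = ((1/5)² + 337/5)² = ((⅕)² + 337/5)² = (1/25 + 337/5)² = (1686/25)² = 2842596/625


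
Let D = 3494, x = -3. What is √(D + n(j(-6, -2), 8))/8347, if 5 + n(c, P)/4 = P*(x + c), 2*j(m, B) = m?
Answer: √3282/8347 ≈ 0.0068634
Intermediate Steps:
j(m, B) = m/2
n(c, P) = -20 + 4*P*(-3 + c) (n(c, P) = -20 + 4*(P*(-3 + c)) = -20 + 4*P*(-3 + c))
√(D + n(j(-6, -2), 8))/8347 = √(3494 + (-20 - 12*8 + 4*8*((½)*(-6))))/8347 = √(3494 + (-20 - 96 + 4*8*(-3)))*(1/8347) = √(3494 + (-20 - 96 - 96))*(1/8347) = √(3494 - 212)*(1/8347) = √3282*(1/8347) = √3282/8347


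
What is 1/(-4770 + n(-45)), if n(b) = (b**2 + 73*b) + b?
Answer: -1/6075 ≈ -0.00016461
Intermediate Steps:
n(b) = b**2 + 74*b
1/(-4770 + n(-45)) = 1/(-4770 - 45*(74 - 45)) = 1/(-4770 - 45*29) = 1/(-4770 - 1305) = 1/(-6075) = -1/6075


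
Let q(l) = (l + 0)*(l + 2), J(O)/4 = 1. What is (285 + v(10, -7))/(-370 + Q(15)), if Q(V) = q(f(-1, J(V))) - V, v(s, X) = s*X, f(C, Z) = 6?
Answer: -215/337 ≈ -0.63798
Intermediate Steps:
J(O) = 4 (J(O) = 4*1 = 4)
q(l) = l*(2 + l)
v(s, X) = X*s
Q(V) = 48 - V (Q(V) = 6*(2 + 6) - V = 6*8 - V = 48 - V)
(285 + v(10, -7))/(-370 + Q(15)) = (285 - 7*10)/(-370 + (48 - 1*15)) = (285 - 70)/(-370 + (48 - 15)) = 215/(-370 + 33) = 215/(-337) = 215*(-1/337) = -215/337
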